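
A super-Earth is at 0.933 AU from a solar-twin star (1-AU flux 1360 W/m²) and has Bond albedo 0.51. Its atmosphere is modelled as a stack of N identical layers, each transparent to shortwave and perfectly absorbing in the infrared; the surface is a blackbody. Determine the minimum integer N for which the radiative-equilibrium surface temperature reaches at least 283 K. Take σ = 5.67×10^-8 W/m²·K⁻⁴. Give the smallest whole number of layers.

By the inverse-square law, S = 1360/0.933² = 1562 W/m².
OLR = S(1−α)/4 = 191.4 W/m²; the top layer radiates at T_e = 241.0 K.
Need (N+1)T_e⁴ ≥ T_s⁴, i.e. N+1 ≥ (283/241.0)⁴ = 1.900.
So N ≥ 0.900; the smallest integer is N = 1.

1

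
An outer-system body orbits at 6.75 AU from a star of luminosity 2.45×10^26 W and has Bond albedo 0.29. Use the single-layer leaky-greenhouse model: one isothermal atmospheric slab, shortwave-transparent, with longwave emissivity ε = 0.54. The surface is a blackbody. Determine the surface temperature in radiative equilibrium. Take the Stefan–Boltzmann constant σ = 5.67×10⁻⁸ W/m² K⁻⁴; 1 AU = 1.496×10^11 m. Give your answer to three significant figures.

95.2 K

Orbital distance: d = 6.75 AU = 1.010×10^12 m.
S = L/(4πd²) = 19.12 W/m².
The planet radiates to space at T_e = [S(1−α)/(4σ)]^(1/4) = 87.96 K.
For a single slab of emissivity ε, T_s⁴ = 2T_e⁴/(2−ε); thus T_s = 87.96·(1.37)^(1/4) = 95.16 K.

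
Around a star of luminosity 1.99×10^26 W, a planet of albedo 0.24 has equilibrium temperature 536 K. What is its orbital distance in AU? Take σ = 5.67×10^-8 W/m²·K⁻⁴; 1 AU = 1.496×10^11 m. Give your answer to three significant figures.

0.169 AU

Required flux: S = 4σT⁴/(1−α) = 24630 W/m².
S = L/(4πd²) → d = √(L/4πS) = √(1.99×10^26/(4π·24630)) = 2.536×10^10 m = 0.1695 AU.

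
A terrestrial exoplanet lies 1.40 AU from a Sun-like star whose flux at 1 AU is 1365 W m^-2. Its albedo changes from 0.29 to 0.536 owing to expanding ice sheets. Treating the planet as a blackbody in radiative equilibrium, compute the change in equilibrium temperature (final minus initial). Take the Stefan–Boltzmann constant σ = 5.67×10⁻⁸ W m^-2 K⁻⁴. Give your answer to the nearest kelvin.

Flux at the orbit: S = 1365/(1.40)² = 696.4 W m^-2.
Before: T₁ = [696.4·0.71/(4σ)]^(1/4) = 216.1 K.
With α = 0.536, T₂ = 194.3 K.
ΔT = T₂ − T₁ = -21.80 K.

-22 K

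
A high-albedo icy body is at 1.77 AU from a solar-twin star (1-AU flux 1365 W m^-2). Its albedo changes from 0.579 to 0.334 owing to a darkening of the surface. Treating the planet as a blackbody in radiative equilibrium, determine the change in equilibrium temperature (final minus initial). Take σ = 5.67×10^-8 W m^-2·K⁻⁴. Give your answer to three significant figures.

20.5 K

Irradiance scales as 1/d², so S = 1365 W m^-2 × (1/1.77)² = 435.7 W m^-2.
Before: T₁ = [435.7·0.421/(4σ)]^(1/4) = 168.6 K.
Final:   T₂ = [S(1−0.334)/(4σ)]^(1/4) = 189.1 K.
ΔT = T₂ − T₁ = 20.49 K.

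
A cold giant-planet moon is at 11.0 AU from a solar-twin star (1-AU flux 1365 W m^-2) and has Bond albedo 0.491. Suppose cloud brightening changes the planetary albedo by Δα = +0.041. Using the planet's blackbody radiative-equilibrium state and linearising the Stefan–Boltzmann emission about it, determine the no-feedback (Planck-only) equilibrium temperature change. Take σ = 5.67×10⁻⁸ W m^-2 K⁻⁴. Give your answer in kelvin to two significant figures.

-1.4 K

By the inverse-square law, S = 1365/11.0² = 11.28 W m^-2.
The baseline emission temperature is T_e = 70.93 K.
The change in absorbed flux is Δ[S(1−α)/4] = −SΔα/4 = -0.1156 W m^-2.
The Planck feedback parameter is 4σT_e³ = 0.08095 W m^-2/K.
Hence the no-feedback warming is ΔF/(4σT_e³) = -1.43 K.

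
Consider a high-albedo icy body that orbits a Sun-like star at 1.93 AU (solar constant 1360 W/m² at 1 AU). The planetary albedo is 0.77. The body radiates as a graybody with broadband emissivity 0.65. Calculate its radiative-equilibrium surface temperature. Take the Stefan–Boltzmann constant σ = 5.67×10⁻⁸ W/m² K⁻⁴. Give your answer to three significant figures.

154 K

Flux at the orbit: S = 1360/(1.93)² = 365.1 W/m².
The planet absorbs (1−α)S over its disc πR² and re-emits over 4πR², so the mean absorbed flux is (1−0.77)·365.1/4 = 20.99 W/m².
Radiative balance εσT⁴ = 20.99 gives T = [20.99/(0.65·σ)]^(1/4) = 154.5 K.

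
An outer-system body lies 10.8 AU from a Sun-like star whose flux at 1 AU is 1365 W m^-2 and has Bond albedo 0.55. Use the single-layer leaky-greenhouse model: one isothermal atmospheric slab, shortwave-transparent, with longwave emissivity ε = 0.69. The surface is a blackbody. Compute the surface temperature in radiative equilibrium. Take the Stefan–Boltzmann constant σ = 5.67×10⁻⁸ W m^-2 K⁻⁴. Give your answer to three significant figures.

77.2 kelvin

Irradiance scales as 1/d², so S = 1365 W m^-2 × (1/10.8)² = 11.70 W m^-2.
Effective emission temperature (TOA balance): σT_e⁴ = S(1−α)/4 = 1.317 W m^-2 → T_e = 69.42 K.
For a single slab of emissivity ε, T_s⁴ = 2T_e⁴/(2−ε); thus T_s = 69.42·(1.527)^(1/4) = 77.16 K.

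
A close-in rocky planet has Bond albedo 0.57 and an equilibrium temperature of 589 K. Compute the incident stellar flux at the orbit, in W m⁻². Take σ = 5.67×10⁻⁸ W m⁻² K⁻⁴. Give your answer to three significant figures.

63500 W m⁻²

From S(1−α)/4 = σT⁴: S = 4σT⁴/(1−α).
σT⁴ = 5.67×10⁻⁸·(589)⁴ = 6824 W m⁻².
So S = 4×6824/(1−0.57) = 63480 W m⁻².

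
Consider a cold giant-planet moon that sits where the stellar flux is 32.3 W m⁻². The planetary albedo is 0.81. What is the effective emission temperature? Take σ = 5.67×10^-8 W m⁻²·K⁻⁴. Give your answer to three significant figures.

72.1 K

Averaging over the sphere, the absorbed flux is S(1−α)/4 = 1.534 W m⁻².
Set σT⁴ = 1.534 → T = (1.534/σ)^(1/4) = 72.12 K.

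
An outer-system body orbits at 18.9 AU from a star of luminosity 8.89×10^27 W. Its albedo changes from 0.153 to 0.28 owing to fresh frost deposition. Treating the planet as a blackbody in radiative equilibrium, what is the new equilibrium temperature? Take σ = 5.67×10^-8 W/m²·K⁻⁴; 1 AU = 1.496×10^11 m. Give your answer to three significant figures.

129 K

Orbital distance: d = 18.9 AU = 2.827×10^12 m.
Flux at the orbit: S = L/(4πd²) = 8.89×10^27/(4π·(2.83×10^12)²) = 88.49 W/m².
With the new albedo, S(1−α₂)/4 = 15.93 W/m², so T₂ = 129.5 K.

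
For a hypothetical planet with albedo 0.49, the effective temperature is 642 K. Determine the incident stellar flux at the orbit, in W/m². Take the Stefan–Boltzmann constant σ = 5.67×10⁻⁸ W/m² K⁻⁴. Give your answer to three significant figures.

75500 W/m²

From S(1−α)/4 = σT⁴: S = 4σT⁴/(1−α).
The emitted flux is σT⁴ = 9632 W/m².
So S = 4×9632/(1−0.49) = 75550 W/m².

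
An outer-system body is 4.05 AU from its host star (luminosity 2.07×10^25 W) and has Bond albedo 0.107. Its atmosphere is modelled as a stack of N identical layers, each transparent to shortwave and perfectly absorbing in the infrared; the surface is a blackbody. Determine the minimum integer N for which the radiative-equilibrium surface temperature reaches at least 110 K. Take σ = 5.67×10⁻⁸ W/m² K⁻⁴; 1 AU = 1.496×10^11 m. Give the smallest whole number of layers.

8

Orbital distance: d = 4.05 AU = 6.059×10^11 m.
Flux at the orbit: S = L/(4πd²) = 2.07×10^25/(4π·(6.06×10^11)²) = 4.487 W/m².
Top-of-atmosphere balance: σT_e⁴ = S(1−α)/4 = 1.002 W/m² → T_e = 64.83 K.
Since T_s⁴ = (N+1)T_e⁴, we need N ≥ (T_s/T_e)⁴ − 1 = 7.287.
The minimum whole number is N = 8.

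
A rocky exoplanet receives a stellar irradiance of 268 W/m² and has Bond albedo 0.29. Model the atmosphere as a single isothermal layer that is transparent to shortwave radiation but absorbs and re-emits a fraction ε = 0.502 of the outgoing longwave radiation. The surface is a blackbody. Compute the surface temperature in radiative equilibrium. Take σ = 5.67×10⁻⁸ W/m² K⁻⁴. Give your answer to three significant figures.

183 K

Effective emission temperature (TOA balance): σT_e⁴ = S(1−α)/4 = 47.57 W/m² → T_e = 170.2 K.
Surface balance with a leaky layer gives σT_s⁴ = σT_e⁴·2/(2−ε), so T_s = T_e·[2/(2−0.502)]^(1/4) = 182.9 K.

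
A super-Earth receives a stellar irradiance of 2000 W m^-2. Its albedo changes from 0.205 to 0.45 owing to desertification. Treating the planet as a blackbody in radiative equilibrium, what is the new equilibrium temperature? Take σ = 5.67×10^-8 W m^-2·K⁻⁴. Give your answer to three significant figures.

New equilibrium: T₂ = [(1−0.45)·2000/(4σ)]^(1/4) = 263.9 K.

264 K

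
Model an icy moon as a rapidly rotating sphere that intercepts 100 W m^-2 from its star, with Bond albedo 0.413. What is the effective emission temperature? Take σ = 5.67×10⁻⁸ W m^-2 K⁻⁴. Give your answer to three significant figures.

The planet absorbs (1−α)S over its disc πR² and re-emits over 4πR², so the mean absorbed flux is (1−0.413)·100.0/4 = 14.67 W m^-2.
Balancing against σT⁴: T = (14.67/5.67×10⁻⁸)^(1/4) = 126.8 K.

127 K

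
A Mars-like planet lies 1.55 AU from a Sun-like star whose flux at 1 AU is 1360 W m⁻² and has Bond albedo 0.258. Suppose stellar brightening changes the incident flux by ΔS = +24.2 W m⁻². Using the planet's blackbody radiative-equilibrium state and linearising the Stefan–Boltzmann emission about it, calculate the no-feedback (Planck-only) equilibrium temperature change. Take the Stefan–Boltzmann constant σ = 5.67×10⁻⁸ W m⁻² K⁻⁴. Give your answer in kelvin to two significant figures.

By the inverse-square law, S = 1360/1.55² = 566.1 W m⁻².
Unperturbed T_e = [566.1·(1−0.258)/(4σ)]^¼ = 207.4 K.
TOA radiative forcing: ΔF = (1−α)ΔS/4 = 0.742·(+24.2)/4 = 4.489 W m⁻².
Linearising σT⁴ gives d(σT⁴)/dT = 4σT_e³ = 2.025 W m⁻² per K.
Hence the no-feedback warming is ΔF/(4σT_e³) = 2.22 K.

2.2 kelvin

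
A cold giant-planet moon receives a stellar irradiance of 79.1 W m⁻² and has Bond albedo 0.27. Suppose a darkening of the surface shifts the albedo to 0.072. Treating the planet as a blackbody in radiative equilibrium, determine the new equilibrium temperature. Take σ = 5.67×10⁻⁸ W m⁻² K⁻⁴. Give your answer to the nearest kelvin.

134 kelvin

With the new albedo, S(1−α₂)/4 = 18.35 W m⁻², so T₂ = 134.1 K.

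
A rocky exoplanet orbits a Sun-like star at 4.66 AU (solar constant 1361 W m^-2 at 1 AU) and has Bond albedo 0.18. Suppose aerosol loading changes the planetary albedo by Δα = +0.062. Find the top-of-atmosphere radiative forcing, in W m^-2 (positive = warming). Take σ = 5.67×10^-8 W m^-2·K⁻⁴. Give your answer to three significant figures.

Irradiance scales as 1/d², so S = 1361 W m^-2 × (1/4.66)² = 62.67 W m^-2.
TOA radiative forcing: ΔF = −S·Δα/4 = −62.67·(+0.062)/4 = -0.9714 W m^-2.

-0.971 W m^-2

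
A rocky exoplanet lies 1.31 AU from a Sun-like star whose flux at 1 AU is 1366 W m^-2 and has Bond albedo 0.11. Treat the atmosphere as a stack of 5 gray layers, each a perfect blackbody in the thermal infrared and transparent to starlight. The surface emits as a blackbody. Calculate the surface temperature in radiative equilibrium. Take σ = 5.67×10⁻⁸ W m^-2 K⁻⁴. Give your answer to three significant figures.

370 K

By the inverse-square law, S = 1366/1.31² = 796.0 W m^-2.
OLR = S(1−α)/4 = 177.1 W m^-2; the top layer radiates at T_e = 236.4 K.
For an N-layer opaque stack, T_s⁴ = (N+1)T_e⁴, hence T_s = (6)^(1/4)×236.4 K = 370.0 K.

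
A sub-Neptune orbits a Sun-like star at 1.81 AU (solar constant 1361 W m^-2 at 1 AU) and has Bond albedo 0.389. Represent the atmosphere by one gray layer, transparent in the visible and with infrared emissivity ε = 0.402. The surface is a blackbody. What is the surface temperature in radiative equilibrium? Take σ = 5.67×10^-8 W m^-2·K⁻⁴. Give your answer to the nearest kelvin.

Irradiance scales as 1/d², so S = 1361 W m^-2 × (1/1.81)² = 415.4 W m^-2.
At the top of the atmosphere, σT_e⁴ = S(1−α)/4 = 63.46 W m^-2, giving T_e = 182.9 K.
The surface balance (absorbed SW + ε·downward IR = σT_s⁴) with T_a⁴ = T_s⁴/2 reduces to T_s = T_e·[2/(2−ε)]^¼ = 193.5 K.

193 kelvin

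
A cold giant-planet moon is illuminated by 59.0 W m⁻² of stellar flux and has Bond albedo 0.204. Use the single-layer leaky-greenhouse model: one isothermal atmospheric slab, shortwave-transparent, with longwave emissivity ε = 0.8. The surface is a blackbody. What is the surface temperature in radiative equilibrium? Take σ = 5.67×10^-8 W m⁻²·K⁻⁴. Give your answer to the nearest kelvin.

At the top of the atmosphere, σT_e⁴ = S(1−α)/4 = 11.74 W m⁻², giving T_e = 120.0 K.
Surface balance with a leaky layer gives σT_s⁴ = σT_e⁴·2/(2−ε), so T_s = T_e·[2/(2−0.8)]^(1/4) = 136.3 K.

136 K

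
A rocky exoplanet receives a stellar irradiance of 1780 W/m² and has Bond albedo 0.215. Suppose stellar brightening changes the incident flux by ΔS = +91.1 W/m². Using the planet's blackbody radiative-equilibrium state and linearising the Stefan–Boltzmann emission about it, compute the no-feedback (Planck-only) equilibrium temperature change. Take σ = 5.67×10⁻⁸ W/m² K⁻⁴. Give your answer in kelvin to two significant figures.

3.6 K

Unperturbed T_e = [1780·(1−0.215)/(4σ)]^¼ = 280.2 K.
ΔF = Δ[S(1−α)]/4 = (1−0.215)·+91.1/4 = 17.88 W/m².
Linearising σT⁴ gives d(σT⁴)/dT = 4σT_e³ = 4.987 W/m² per K.
Hence the no-feedback warming is ΔF/(4σT_e³) = 3.58 K.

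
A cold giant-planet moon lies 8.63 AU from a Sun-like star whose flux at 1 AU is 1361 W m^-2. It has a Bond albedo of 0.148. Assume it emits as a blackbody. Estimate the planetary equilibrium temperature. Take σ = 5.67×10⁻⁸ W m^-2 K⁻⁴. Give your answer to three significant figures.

91.0 K

Irradiance scales as 1/d², so S = 1361 W m^-2 × (1/8.63)² = 18.27 W m^-2.
The planet absorbs (1−α)S over its disc πR² and re-emits over 4πR², so the mean absorbed flux is (1−0.148)·18.27/4 = 3.892 W m^-2.
Balancing against σT⁴: T = (3.892/5.67×10⁻⁸)^(1/4) = 91.02 K.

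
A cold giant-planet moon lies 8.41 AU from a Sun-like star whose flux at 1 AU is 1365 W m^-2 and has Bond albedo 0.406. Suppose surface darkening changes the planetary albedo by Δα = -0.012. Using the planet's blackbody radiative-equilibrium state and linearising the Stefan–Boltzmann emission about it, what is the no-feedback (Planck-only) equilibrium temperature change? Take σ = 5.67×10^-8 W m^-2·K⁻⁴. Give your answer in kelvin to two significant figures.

By the inverse-square law, S = 1365/8.41² = 19.30 W m^-2.
Reference equilibrium: T_e = [S(1−α)/(4σ)]^(1/4) = 84.32 K.
TOA radiative forcing: ΔF = −S·Δα/4 = −19.30·(-0.012)/4 = 0.05790 W m^-2.
Planck response: λ_P = 4σT_e³ = 4·5.67×10⁻⁸·(84.32)³ = 0.1360 W m^-2/K.
So ΔT₀ = 0.05790/0.1360 = 0.426 K.

0.43 K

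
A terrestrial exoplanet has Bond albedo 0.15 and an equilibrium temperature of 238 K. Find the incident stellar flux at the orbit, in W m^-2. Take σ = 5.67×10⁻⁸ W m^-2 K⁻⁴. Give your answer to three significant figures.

856 W m^-2

From S(1−α)/4 = σT⁴: S = 4σT⁴/(1−α).
The emitted flux is σT⁴ = 181.9 W m^-2.
So S = 4×181.9/(1−0.15) = 856.1 W m^-2.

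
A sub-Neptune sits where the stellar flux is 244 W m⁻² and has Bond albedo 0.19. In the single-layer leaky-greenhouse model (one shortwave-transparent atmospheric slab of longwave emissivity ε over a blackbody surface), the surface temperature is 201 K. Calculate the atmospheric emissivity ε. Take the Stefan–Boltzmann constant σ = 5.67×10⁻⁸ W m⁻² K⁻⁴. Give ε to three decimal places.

TOA balance gives T_e = 171.8 K.
T_s⁴ = T_e⁴·2/(2−ε) → ε = 2 − 2(T_e/T_s)⁴ = 2 − 2·(171.8/201)⁴ = 0.9322.

0.932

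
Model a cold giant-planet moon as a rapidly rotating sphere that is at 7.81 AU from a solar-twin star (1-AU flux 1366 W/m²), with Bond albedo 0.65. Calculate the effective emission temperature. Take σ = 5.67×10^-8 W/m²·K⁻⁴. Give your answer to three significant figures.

76.7 kelvin

Flux at the orbit: S = 1366/(7.81)² = 22.39 W/m².
The planet absorbs (1−α)S over its disc πR² and re-emits over 4πR², so the mean absorbed flux is (1−0.65)·22.39/4 = 1.960 W/m².
Set σT⁴ = 1.960 → T = (1.960/σ)^(1/4) = 76.67 K.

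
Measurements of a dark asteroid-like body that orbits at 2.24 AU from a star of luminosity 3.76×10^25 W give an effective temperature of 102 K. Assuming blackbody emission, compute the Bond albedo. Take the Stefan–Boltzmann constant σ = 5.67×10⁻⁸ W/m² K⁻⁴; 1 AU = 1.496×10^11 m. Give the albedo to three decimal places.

0.079

Orbital distance: d = 2.24 AU = 3.351×10^11 m.
Flux at the orbit: S = L/(4πd²) = 3.76×10^25/(4π·(3.35×10^11)²) = 26.65 W/m².
From σT⁴ = S(1−α)/4 we invert for α: 1−α = 4σT⁴/S.
4σT⁴ = 4·5.67×10⁻⁸·(102)⁴ = 24.55 W/m².
Hence α = 1 − 24.55/26.65 = 0.0786.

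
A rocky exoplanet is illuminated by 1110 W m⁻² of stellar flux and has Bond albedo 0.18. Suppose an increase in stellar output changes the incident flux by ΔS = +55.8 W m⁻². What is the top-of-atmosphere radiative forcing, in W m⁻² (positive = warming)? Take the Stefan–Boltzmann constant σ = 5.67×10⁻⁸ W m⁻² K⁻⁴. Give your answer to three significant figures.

11.4 W m⁻²

ΔF = Δ[S(1−α)]/4 = (1−0.18)·+55.8/4 = 11.44 W m⁻².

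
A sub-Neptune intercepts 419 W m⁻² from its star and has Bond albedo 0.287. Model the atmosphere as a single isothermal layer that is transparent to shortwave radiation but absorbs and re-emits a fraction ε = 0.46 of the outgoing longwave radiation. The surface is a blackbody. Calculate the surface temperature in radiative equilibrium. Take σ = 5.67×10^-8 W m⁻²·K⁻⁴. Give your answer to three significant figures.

The planet radiates to space at T_e = [S(1−α)/(4σ)]^(1/4) = 190.5 K.
Surface balance with a leaky layer gives σT_s⁴ = σT_e⁴·2/(2−ε), so T_s = T_e·[2/(2−0.46)]^(1/4) = 203.4 K.

203 K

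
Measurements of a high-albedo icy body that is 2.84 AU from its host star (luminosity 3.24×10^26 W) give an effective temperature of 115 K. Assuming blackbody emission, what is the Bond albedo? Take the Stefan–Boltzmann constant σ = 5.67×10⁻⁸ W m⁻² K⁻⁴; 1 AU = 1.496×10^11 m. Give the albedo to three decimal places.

d = 2.84 × 1.496×10^11 m = 4.249×10^11 m.
Flux at the orbit: S = L/(4πd²) = 3.24×10^26/(4π·(4.25×10^11)²) = 142.8 W m⁻².
From σT⁴ = S(1−α)/4 we invert for α: 1−α = 4σT⁴/S.
σT⁴ = 9.917 W m⁻², so 4σT⁴ = 39.67 W m⁻².
Hence α = 1 − 39.67/142.8 = 0.7223.

0.722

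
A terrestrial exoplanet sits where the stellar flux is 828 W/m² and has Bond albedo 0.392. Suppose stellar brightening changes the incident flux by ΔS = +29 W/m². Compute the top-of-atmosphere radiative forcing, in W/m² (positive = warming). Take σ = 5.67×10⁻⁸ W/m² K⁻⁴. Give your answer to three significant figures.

4.41 W/m²

TOA radiative forcing: ΔF = (1−α)ΔS/4 = 0.608·(+29)/4 = 4.408 W/m².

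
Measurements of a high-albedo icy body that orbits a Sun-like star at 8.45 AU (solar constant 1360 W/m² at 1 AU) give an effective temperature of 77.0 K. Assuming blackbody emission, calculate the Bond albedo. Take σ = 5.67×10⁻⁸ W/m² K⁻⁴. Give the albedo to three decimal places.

Irradiance scales as 1/d², so S = 1360 W/m² × (1/8.45)² = 19.05 W/m².
From σT⁴ = S(1−α)/4 we invert for α: 1−α = 4σT⁴/S.
4σT⁴ = 4·5.67×10⁻⁸·(77.0)⁴ = 7.973 W/m².
1−α = 7.973/19.05 = 0.4186, so α = 0.5814.

0.581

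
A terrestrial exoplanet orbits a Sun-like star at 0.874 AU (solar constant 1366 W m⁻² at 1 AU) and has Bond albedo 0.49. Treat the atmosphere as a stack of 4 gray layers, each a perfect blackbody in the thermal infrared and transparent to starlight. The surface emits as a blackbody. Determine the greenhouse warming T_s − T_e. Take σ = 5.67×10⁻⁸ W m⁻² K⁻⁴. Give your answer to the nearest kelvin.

Irradiance scales as 1/d², so S = 1366 W m⁻² × (1/0.874)² = 1788 W m⁻².
The effective emission temperature is T_e = [S(1−α)/(4σ)]^¼ = 251.8 K.
Surface: T_s = (5)^¼·T_e = 376.6 K.
So the greenhouse effect raises the surface by 376.6 − 251.8 = 124.7 K.

125 kelvin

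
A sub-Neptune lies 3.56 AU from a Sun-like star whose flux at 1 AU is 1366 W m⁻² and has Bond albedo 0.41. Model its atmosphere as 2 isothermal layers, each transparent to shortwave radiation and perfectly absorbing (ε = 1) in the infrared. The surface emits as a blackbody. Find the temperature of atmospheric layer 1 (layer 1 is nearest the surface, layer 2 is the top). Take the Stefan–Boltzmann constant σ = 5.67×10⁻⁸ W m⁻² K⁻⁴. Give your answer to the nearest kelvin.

154 K

By the inverse-square law, S = 1366/3.56² = 107.8 W m⁻².
OLR = S(1−α)/4 = 15.90 W m⁻²; the top layer radiates at T_e = 129.4 K.
In the N-layer model, layer k (counted from the surface) has T_k = (N+1−k)^(1/4)·T_e.
T_1 = (2)^(1/4)·129.4 = 153.9 K.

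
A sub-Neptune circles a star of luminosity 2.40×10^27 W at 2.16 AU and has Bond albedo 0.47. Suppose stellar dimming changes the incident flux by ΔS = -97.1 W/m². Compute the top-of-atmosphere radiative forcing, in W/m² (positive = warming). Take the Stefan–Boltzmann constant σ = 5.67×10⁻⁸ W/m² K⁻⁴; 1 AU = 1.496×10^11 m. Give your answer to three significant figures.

-12.9 W/m²

Orbital distance: d = 2.16 AU = 3.231×10^11 m.
Spreading L over a sphere of radius d: S = 2.40×10^27/(4π·3.23×10^11²) = 1829 W/m².
ΔF = Δ[S(1−α)]/4 = (1−0.47)·-97.1/4 = -12.87 W/m².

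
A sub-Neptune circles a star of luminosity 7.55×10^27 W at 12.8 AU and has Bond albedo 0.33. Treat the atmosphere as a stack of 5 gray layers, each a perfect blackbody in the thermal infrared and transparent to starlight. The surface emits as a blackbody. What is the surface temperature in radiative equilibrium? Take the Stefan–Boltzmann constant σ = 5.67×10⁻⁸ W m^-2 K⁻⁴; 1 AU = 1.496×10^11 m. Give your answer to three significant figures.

Orbital distance: d = 12.8 AU = 1.915×10^12 m.
Spreading L over a sphere of radius d: S = 7.55×10^27/(4π·1.91×10^12²) = 163.9 W m^-2.
Top-of-atmosphere balance: σT_e⁴ = S(1−α)/4 = 27.45 W m^-2 → T_e = 148.3 K.
With N = 5 opaque layers, T_s = (N+1)^(1/4)·T_e = 6^(1/4)·148.3 = 232.1 K.

232 K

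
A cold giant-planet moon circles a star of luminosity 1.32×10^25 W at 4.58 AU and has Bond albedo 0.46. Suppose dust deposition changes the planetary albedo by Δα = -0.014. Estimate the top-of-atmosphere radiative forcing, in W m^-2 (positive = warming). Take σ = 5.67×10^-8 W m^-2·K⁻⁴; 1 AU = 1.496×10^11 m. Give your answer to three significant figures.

Orbital distance: d = 4.58 AU = 6.852×10^11 m.
Spreading L over a sphere of radius d: S = 1.32×10^25/(4π·6.85×10^11²) = 2.238 W m^-2.
TOA radiative forcing: ΔF = −S·Δα/4 = −2.238·(-0.014)/4 = 0.007831 W m^-2.

0.00783 W m^-2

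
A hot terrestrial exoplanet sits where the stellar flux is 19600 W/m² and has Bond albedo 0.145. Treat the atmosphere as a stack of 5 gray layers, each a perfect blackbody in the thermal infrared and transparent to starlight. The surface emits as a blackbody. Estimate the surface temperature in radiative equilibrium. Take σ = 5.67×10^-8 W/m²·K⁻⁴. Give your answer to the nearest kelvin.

OLR = S(1−α)/4 = 4190 W/m²; the top layer radiates at T_e = 521.4 K.
With N = 5 opaque layers, T_s = (N+1)^(1/4)·T_e = 6^(1/4)·521.4 = 816.0 K.

816 kelvin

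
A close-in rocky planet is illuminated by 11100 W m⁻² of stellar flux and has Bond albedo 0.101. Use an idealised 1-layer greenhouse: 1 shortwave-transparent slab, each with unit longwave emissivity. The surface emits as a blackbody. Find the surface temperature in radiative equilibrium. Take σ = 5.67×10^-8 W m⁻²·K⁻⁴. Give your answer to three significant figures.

Top-of-atmosphere balance: σT_e⁴ = S(1−α)/4 = 2495 W m⁻² → T_e = 458.0 K.
For an N-layer opaque stack, T_s⁴ = (N+1)T_e⁴, hence T_s = (2)^(1/4)×458.0 K = 544.6 K.

545 K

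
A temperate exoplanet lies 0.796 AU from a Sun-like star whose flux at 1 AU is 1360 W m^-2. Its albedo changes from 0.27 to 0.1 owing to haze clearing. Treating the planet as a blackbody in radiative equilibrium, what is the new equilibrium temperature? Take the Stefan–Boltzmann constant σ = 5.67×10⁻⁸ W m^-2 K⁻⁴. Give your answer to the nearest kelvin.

304 K

Flux at the orbit: S = 1360/(0.796)² = 2146 W m^-2.
With the new albedo, S(1−α₂)/4 = 482.9 W m^-2, so T₂ = 303.8 K.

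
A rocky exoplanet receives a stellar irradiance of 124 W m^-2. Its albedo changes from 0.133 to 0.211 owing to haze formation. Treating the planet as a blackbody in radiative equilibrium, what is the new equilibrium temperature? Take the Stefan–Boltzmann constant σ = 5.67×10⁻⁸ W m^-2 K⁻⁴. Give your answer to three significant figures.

T₂ = [S(1−α₂)/(4σ)]^(1/4) = [124.0·0.789/(4σ)]^(1/4) = 144.1 K.

144 kelvin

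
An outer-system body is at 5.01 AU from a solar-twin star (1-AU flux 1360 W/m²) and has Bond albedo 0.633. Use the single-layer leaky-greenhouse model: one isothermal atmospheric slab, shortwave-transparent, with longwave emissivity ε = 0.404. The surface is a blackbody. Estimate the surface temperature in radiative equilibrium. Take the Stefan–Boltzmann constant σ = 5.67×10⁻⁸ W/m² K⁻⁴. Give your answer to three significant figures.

102 K

By the inverse-square law, S = 1360/5.01² = 54.18 W/m².
Effective emission temperature (TOA balance): σT_e⁴ = S(1−α)/4 = 4.971 W/m² → T_e = 96.77 K.
The surface balance (absorbed SW + ε·downward IR = σT_s⁴) with T_a⁴ = T_s⁴/2 reduces to T_s = T_e·[2/(2−ε)]^¼ = 102.4 K.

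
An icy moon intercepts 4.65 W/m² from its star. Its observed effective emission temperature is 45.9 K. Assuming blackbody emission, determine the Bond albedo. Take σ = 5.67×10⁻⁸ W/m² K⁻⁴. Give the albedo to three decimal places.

From σT⁴ = S(1−α)/4 we invert for α: 1−α = 4σT⁴/S.
σT⁴ = 0.2517 W/m², so 4σT⁴ = 1.007 W/m².
1−α = 1.007/4.650 = 0.2165, so α = 0.7835.

0.784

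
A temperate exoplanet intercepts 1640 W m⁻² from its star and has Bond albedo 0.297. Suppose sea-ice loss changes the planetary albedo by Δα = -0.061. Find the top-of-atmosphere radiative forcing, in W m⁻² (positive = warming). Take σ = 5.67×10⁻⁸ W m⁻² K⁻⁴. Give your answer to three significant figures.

ΔF = −(S/4)Δα = −(1640/4)×(-0.061) = 25.01 W m⁻².

25.0 W m⁻²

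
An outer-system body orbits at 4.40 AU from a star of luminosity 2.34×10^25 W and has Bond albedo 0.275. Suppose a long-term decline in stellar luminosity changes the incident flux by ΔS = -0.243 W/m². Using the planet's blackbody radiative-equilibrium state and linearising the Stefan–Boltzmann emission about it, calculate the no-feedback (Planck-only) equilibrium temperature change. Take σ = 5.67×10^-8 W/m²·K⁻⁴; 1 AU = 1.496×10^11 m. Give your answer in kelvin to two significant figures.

Orbital distance: d = 4.40 AU = 6.582×10^11 m.
Flux at the orbit: S = L/(4πd²) = 2.34×10^25/(4π·(6.58×10^11)²) = 4.298 W/m².
The baseline emission temperature is T_e = 60.88 K.
TOA radiative forcing: ΔF = (1−α)ΔS/4 = 0.725·(-0.243)/4 = -0.04404 W/m².
Linearising σT⁴ gives d(σT⁴)/dT = 4σT_e³ = 0.05118 W/m² per K.
Hence the no-feedback warming is ΔF/(4σT_e³) = -0.861 K.

-0.86 K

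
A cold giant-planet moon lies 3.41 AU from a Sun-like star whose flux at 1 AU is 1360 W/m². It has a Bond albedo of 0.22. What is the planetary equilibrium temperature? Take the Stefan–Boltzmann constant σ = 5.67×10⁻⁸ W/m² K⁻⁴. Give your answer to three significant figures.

142 kelvin

By the inverse-square law, S = 1360/3.41² = 117.0 W/m².
Absorbed flux (global mean): S(1−α)/4 = 117.0·0.78/4 = 22.81 W/m².
Set σT⁴ = 22.81 → T = (22.81/σ)^(1/4) = 141.6 K.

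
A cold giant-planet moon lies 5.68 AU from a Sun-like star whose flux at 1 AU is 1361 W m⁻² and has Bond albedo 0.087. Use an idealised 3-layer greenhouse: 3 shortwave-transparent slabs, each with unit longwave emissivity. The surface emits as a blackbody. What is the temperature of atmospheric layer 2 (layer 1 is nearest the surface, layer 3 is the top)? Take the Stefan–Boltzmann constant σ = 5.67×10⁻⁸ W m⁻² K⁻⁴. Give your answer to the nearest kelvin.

Flux at the orbit: S = 1361/(5.68)² = 42.19 W m⁻².
The effective emission temperature is T_e = [S(1−α)/(4σ)]^¼ = 114.2 K.
The net upward flux σT_e⁴ is constant between every pair of levels, so T_k⁴ = (N+1−k)T_e⁴.
With k = 2: T_2 = (3+1−2)^¼·114.2 K = 135.8 K.

136 K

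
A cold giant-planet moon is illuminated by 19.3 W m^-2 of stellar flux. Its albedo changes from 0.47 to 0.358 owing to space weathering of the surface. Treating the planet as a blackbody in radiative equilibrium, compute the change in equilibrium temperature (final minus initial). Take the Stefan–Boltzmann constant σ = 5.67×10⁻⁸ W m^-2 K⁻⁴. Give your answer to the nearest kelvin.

4 K

With α = 0.47, T₁ = 81.95 K.
After:  T₂ = [19.30·0.642/(4σ)]^(1/4) = 85.97 K.
Change: 85.97 − 81.95 = 4.023 K.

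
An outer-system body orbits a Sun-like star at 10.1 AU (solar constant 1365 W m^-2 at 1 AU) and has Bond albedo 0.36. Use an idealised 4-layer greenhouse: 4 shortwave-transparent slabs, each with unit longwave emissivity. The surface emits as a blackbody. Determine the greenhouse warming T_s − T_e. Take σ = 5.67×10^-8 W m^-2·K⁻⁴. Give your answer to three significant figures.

38.8 K

Irradiance scales as 1/d², so S = 1365 W m^-2 × (1/10.1)² = 13.38 W m^-2.
OLR = S(1−α)/4 = 2.141 W m^-2; the top layer radiates at T_e = 78.39 K.
Surface: T_s = (5)^¼·T_e = 117.2 K.
Warming: T_s − T_e = 38.83 K.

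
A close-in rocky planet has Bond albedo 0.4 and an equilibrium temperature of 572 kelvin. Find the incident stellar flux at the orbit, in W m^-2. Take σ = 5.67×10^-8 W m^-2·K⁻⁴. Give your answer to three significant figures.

Invert the energy balance for S: S = 4σT⁴/(1−α).
σT⁴ = 5.67×10⁻⁸·(572)⁴ = 6070 W m^-2.
So S = 4×6070/(1−0.4) = 40460 W m^-2.

40500 W m^-2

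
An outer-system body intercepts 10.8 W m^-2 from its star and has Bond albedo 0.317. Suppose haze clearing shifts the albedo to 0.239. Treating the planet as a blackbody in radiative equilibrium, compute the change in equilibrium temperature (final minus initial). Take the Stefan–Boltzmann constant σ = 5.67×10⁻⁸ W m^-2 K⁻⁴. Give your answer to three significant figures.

2.07 K

With α = 0.317, T₁ = 75.52 K.
Final:   T₂ = [S(1−0.239)/(4σ)]^(1/4) = 77.59 K.
ΔT = T₂ − T₁ = 2.069 K.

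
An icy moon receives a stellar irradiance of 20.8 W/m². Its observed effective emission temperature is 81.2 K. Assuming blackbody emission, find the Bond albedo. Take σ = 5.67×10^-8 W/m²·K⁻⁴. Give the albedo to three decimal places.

Energy balance: S(1−α)/4 = σT⁴, so 1−α = 4σT⁴/S.
4σT⁴ = 4·5.67×10⁻⁸·(81.2)⁴ = 9.860 W/m².
1−α = 9.860/20.80 = 0.4740, so α = 0.5260.

0.526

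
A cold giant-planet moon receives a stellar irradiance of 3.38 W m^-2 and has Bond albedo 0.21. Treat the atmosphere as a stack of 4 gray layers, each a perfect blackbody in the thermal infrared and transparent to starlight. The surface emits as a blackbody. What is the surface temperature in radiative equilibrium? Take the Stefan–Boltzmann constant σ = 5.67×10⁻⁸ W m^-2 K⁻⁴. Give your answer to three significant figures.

87.6 kelvin

The effective emission temperature is T_e = [S(1−α)/(4σ)]^¼ = 58.58 K.
With N = 4 opaque layers, T_s = (N+1)^(1/4)·T_e = 5^(1/4)·58.58 = 87.59 K.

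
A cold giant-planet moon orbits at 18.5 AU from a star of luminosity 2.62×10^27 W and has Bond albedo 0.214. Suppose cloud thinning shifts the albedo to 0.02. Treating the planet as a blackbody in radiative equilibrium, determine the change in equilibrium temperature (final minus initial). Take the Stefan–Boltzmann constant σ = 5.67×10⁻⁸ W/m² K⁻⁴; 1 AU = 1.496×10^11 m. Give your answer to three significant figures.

d = 18.5 × 1.496×10^11 m = 2.768×10^12 m.
S = L/(4πd²) = 27.22 W/m².
With α = 0.214, T₁ = 98.55 K.
After:  T₂ = [27.22·0.98/(4σ)]^(1/4) = 104.1 K.
ΔT = T₂ − T₁ = 5.588 K.

5.59 kelvin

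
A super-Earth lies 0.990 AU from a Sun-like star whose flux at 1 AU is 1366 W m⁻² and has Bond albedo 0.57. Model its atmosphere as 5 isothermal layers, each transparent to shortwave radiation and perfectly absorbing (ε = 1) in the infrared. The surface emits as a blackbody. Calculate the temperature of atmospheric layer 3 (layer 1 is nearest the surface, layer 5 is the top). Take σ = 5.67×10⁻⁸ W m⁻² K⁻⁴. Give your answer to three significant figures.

Flux at the orbit: S = 1366/(0.990)² = 1394 W m⁻².
The effective emission temperature is T_e = [S(1−α)/(4σ)]^¼ = 226.7 K.
The net upward flux σT_e⁴ is constant between every pair of levels, so T_k⁴ = (N+1−k)T_e⁴.
With k = 3: T_3 = (5+1−3)^¼·226.7 K = 298.4 K.

298 kelvin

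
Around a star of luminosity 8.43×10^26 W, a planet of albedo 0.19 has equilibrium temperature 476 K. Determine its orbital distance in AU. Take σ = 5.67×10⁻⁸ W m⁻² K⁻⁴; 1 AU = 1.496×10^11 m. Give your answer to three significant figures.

Energy balance gives S = 4σT⁴/(1−α) = 14370 W m⁻².
Then d = [L/(4πS)]^(1/2) = 6.831×10^10 m, i.e. 0.4567 AU.

0.457 AU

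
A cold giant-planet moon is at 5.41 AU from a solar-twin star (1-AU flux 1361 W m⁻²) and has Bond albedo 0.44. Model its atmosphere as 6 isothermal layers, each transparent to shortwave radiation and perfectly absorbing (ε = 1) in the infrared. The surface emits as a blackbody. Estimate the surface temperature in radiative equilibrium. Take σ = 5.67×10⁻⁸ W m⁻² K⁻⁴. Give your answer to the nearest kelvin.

Irradiance scales as 1/d², so S = 1361 W m⁻² × (1/5.41)² = 46.50 W m⁻².
The effective emission temperature is T_e = [S(1−α)/(4σ)]^¼ = 103.5 K.
For an N-layer opaque stack, T_s⁴ = (N+1)T_e⁴, hence T_s = (7)^(1/4)×103.5 K = 168.4 K.

168 kelvin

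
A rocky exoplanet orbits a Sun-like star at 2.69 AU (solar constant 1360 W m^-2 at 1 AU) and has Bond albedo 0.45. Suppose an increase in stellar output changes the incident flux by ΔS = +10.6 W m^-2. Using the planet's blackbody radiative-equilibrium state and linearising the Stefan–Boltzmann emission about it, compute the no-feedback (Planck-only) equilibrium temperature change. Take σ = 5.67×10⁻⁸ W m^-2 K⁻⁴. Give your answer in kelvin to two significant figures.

Irradiance scales as 1/d², so S = 1360 W m^-2 × (1/2.69)² = 187.9 W m^-2.
Unperturbed T_e = [187.9·(1−0.45)/(4σ)]^¼ = 146.1 K.
Only a fraction (1−α) is absorbed and it's spread over 4πR², so ΔF = (1−α)ΔS/4 = 1.458 W m^-2.
Linearising σT⁴ gives d(σT⁴)/dT = 4σT_e³ = 0.7075 W m^-2 per K.
Hence the no-feedback warming is ΔF/(4σT_e³) = 2.06 K.

2.1 K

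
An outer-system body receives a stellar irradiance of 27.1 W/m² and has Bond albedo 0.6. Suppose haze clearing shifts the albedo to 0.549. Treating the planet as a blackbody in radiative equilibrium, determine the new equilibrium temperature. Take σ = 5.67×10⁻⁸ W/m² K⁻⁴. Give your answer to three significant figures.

With the new albedo, S(1−α₂)/4 = 3.056 W/m², so T₂ = 85.68 K.

85.7 K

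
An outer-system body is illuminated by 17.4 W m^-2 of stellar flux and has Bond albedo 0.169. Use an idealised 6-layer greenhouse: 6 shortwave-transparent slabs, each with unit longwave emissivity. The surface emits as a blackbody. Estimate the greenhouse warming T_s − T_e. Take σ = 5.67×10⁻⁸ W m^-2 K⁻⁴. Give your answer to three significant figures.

56.0 kelvin

Top-of-atmosphere balance: σT_e⁴ = S(1−α)/4 = 3.615 W m^-2 → T_e = 89.36 K.
T_s = (N+1)^(1/4)·T_e = 145.3 K.
So the greenhouse effect raises the surface by 145.3 − 89.36 = 55.99 K.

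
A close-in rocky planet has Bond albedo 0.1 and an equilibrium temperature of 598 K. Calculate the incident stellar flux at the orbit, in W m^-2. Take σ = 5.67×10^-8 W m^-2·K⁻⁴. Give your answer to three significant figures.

32200 W m^-2

Invert the energy balance for S: S = 4σT⁴/(1−α).
σT⁴ = 5.67×10⁻⁸·(598)⁴ = 7251 W m^-2.
So S = 4×7251/(1−0.1) = 32230 W m^-2.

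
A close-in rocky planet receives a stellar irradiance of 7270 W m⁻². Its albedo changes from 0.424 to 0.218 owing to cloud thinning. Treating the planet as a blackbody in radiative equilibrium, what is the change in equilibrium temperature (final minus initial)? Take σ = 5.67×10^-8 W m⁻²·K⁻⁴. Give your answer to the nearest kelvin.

With α = 0.424, T₁ = 368.6 K.
After:  T₂ = [7270·0.782/(4σ)]^(1/4) = 397.9 K.
ΔT = T₂ − T₁ = 29.28 K.

29 K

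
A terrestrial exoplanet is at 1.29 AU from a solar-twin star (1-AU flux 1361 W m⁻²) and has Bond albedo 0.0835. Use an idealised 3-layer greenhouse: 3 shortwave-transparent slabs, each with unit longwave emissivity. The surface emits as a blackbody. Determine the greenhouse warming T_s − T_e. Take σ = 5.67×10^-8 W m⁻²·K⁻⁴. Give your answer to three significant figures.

By the inverse-square law, S = 1361/1.29² = 817.9 W m⁻².
OLR = S(1−α)/4 = 187.4 W m⁻²; the top layer radiates at T_e = 239.8 K.
T_s = (N+1)^(1/4)·T_e = 339.1 K.
Warming: T_s − T_e = 99.32 K.

99.3 K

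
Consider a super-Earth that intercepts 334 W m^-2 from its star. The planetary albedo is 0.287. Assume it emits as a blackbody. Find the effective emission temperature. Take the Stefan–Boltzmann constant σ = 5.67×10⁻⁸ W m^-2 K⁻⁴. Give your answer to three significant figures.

180 K

The planet absorbs (1−α)S over its disc πR² and re-emits over 4πR², so the mean absorbed flux is (1−0.287)·334.0/4 = 59.54 W m^-2.
Set σT⁴ = 59.54 → T = (59.54/σ)^(1/4) = 180.0 K.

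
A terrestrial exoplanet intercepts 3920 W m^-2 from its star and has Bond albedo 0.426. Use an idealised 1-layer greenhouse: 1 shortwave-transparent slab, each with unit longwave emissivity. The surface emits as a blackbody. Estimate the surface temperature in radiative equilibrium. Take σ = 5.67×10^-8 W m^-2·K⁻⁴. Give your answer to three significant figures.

375 K

Top-of-atmosphere balance: σT_e⁴ = S(1−α)/4 = 562.5 W m^-2 → T_e = 315.6 K.
For an N-layer opaque stack, T_s⁴ = (N+1)T_e⁴, hence T_s = (2)^(1/4)×315.6 K = 375.3 K.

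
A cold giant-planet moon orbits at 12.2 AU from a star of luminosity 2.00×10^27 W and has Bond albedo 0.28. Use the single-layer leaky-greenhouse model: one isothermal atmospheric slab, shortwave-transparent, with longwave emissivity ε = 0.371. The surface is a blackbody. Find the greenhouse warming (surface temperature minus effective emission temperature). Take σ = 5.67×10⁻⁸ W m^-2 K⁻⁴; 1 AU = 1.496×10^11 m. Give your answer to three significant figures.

Orbital distance: d = 12.2 AU = 1.825×10^12 m.
Flux at the orbit: S = L/(4πd²) = 2.00×10^27/(4π·(1.83×10^12)²) = 47.78 W m^-2.
At the top of the atmosphere, σT_e⁴ = S(1−α)/4 = 8.600 W m^-2, giving T_e = 111.0 K.
The surface balance (absorbed SW + ε·downward IR = σT_s⁴) with T_a⁴ = T_s⁴/2 reduces to T_s = T_e·[2/(2−ε)]^¼ = 116.8 K.
Greenhouse warming: T_s − T_e = 5.841 K.

5.84 K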